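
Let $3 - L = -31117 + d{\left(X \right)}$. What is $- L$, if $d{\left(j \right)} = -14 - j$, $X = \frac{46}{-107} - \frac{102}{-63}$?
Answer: $- \frac{69960770}{2247} \approx -31135.0$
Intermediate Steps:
$X = \frac{2672}{2247}$ ($X = 46 \left(- \frac{1}{107}\right) - - \frac{34}{21} = - \frac{46}{107} + \frac{34}{21} = \frac{2672}{2247} \approx 1.1891$)
$L = \frac{69960770}{2247}$ ($L = 3 - \left(-31117 - \frac{34130}{2247}\right) = 3 - - \frac{69954029}{2247} = 3 + \frac{69954029}{2247} = \frac{69960770}{2247} \approx 31135.0$)
$- L = \left(-1\right) \frac{69960770}{2247} = - \frac{69960770}{2247}$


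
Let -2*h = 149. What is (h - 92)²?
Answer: 110889/4 ≈ 27722.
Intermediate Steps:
h = -149/2 (h = -½*149 = -149/2 ≈ -74.500)
(h - 92)² = (-149/2 - 92)² = (-333/2)² = 110889/4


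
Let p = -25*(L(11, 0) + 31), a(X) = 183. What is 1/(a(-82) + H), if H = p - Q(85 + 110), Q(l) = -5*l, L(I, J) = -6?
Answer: 1/533 ≈ 0.0018762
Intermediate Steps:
p = -625 (p = -25*(-6 + 31) = -25*25 = -625)
H = 350 (H = -625 - (-5)*(85 + 110) = -625 - (-5)*195 = -625 - 1*(-975) = -625 + 975 = 350)
1/(a(-82) + H) = 1/(183 + 350) = 1/533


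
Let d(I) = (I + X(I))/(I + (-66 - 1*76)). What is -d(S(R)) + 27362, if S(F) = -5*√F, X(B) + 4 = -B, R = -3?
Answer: 553778950/20239 + 20*I*√3/20239 ≈ 27362.0 + 0.0017116*I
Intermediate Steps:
X(B) = -4 - B
d(I) = -4/(-142 + I) (d(I) = (I + (-4 - I))/(I + (-66 - 1*76)) = -4/(I + (-66 - 76)) = -4/(I - 142) = -4/(-142 + I))
-d(S(R)) + 27362 = -(-4)/(-142 - 5*I*√3) + 27362 = 4/(-142 - 5*I*√3) + 27362 = 27362 + 4/(-142 - 5*I*√3)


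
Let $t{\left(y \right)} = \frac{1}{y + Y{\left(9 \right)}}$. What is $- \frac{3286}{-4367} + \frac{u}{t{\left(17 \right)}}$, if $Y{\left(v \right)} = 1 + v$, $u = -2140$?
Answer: $- \frac{252321974}{4367} \approx -57779.0$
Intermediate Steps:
$t{\left(y \right)} = \frac{1}{10 + y}$ ($t{\left(y \right)} = \frac{1}{y + \left(1 + 9\right)} = \frac{1}{y + 10} = \frac{1}{10 + y}$)
$- \frac{3286}{-4367} + \frac{u}{t{\left(17 \right)}} = - \frac{3286}{-4367} - \frac{2140}{\frac{1}{10 + 17}} = \left(-3286\right) \left(- \frac{1}{4367}\right) - \frac{2140}{\frac{1}{27}} = \frac{3286}{4367} - 2140 \frac{1}{\frac{1}{27}} = \frac{3286}{4367} - 57780 = - \frac{252321974}{4367}$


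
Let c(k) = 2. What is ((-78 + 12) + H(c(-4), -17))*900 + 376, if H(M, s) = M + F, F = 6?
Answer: -51824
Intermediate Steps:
H(M, s) = 6 + M (H(M, s) = M + 6 = 6 + M)
((-78 + 12) + H(c(-4), -17))*900 + 376 = ((-78 + 12) + (6 + 2))*900 + 376 = (-66 + 8)*900 + 376 = -58*900 + 376 = -52200 + 376 = -51824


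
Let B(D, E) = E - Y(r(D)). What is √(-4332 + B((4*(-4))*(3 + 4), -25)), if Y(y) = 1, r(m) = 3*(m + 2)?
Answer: I*√4358 ≈ 66.015*I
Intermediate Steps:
r(m) = 6 + 3*m (r(m) = 3*(2 + m) = 6 + 3*m)
B(D, E) = -1 + E (B(D, E) = E - 1*1 = E - 1 = -1 + E)
√(-4332 + B((4*(-4))*(3 + 4), -25)) = √(-4332 + (-1 - 25)) = √(-4332 - 26) = √(-4358) = I*√4358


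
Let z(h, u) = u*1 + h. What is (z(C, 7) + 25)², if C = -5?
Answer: 729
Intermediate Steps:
z(h, u) = h + u (z(h, u) = u + h = h + u)
(z(C, 7) + 25)² = ((-5 + 7) + 25)² = (2 + 25)² = 27² = 729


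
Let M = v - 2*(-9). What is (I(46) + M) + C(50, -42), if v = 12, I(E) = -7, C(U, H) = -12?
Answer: 11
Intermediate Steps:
M = 30 (M = 12 - 2*(-9) = 12 + 18 = 30)
(I(46) + M) + C(50, -42) = (-7 + 30) - 12 = 23 - 12 = 11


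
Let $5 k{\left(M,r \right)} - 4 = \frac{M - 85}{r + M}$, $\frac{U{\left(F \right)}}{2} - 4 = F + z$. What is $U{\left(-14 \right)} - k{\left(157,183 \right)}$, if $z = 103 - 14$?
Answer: $\frac{66792}{425} \approx 157.16$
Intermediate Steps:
$z = 89$ ($z = 103 - 14 = 89$)
$U{\left(F \right)} = 186 + 2 F$ ($U{\left(F \right)} = 8 + 2 \left(F + 89\right) = 8 + 2 \left(89 + F\right) = 8 + \left(178 + 2 F\right) = 186 + 2 F$)
$k{\left(M,r \right)} = \frac{4}{5} + \frac{-85 + M}{5 \left(M + r\right)}$ ($k{\left(M,r \right)} = \frac{4}{5} + \frac{\left(M - 85\right) \frac{1}{r + M}}{5} = \frac{4}{5} + \frac{\left(-85 + M\right) \frac{1}{M + r}}{5} = \frac{4}{5} + \frac{\frac{1}{M + r} \left(-85 + M\right)}{5} = \frac{4}{5} + \frac{-85 + M}{5 \left(M + r\right)}$)
$U{\left(-14 \right)} - k{\left(157,183 \right)} = \left(186 + 2 \left(-14\right)\right) - \frac{-17 + 157 + \frac{4}{5} \cdot 183}{157 + 183} = \left(186 - 28\right) - \frac{-17 + 157 + \frac{732}{5}}{340} = 158 - \frac{1}{340} \cdot \frac{1432}{5} = 158 - \frac{358}{425} = \frac{66792}{425}$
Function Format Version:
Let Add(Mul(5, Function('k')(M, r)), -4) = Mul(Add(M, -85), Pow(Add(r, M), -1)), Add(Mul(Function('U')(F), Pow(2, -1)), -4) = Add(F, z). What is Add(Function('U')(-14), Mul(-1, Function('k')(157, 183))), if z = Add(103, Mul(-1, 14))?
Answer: Rational(66792, 425) ≈ 157.16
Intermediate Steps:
z = 89 (z = Add(103, -14) = 89)
Function('U')(F) = Add(186, Mul(2, F)) (Function('U')(F) = Add(8, Mul(2, Add(F, 89))) = Add(8, Mul(2, Add(89, F))) = Add(8, Add(178, Mul(2, F))) = Add(186, Mul(2, F)))
Function('k')(M, r) = Add(Rational(4, 5), Mul(Rational(1, 5), Pow(Add(M, r), -1), Add(-85, M))) (Function('k')(M, r) = Add(Rational(4, 5), Mul(Rational(1, 5), Mul(Add(M, -85), Pow(Add(r, M), -1)))) = Add(Rational(4, 5), Mul(Rational(1, 5), Mul(Add(-85, M), Pow(Add(M, r), -1)))) = Add(Rational(4, 5), Mul(Rational(1, 5), Mul(Pow(Add(M, r), -1), Add(-85, M)))) = Add(Rational(4, 5), Mul(Rational(1, 5), Pow(Add(M, r), -1), Add(-85, M))))
Add(Function('U')(-14), Mul(-1, Function('k')(157, 183))) = Add(Add(186, Mul(2, -14)), Mul(-1, Mul(Pow(Add(157, 183), -1), Add(-17, 157, Mul(Rational(4, 5), 183))))) = Add(Add(186, -28), Mul(-1, Mul(Pow(340, -1), Add(-17, 157, Rational(732, 5))))) = Add(158, Mul(-1, Mul(Rational(1, 340), Rational(1432, 5)))) = Add(158, Mul(-1, Rational(358, 425))) = Add(158, Rational(-358, 425)) = Rational(66792, 425)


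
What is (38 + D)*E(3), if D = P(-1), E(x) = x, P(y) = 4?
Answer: 126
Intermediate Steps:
D = 4
(38 + D)*E(3) = (38 + 4)*3 = 42*3 = 126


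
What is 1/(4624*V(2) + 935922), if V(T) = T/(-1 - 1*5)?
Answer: 3/2803142 ≈ 1.0702e-6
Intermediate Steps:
V(T) = -T/6 (V(T) = T/(-1 - 5) = T/(-6) = T*(-1/6) = -T/6)
1/(4624*V(2) + 935922) = 1/(4624*(-1/6*2) + 935922) = 1/(4624*(-1/3) + 935922) = 1/(-4624/3 + 935922) = 1/(2803142/3) = 3/2803142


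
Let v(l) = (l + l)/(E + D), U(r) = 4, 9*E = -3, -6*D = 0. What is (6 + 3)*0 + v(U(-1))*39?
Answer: -936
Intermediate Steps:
D = 0 (D = -⅙*0 = 0)
E = -⅓ (E = (⅑)*(-3) = -⅓ ≈ -0.33333)
v(l) = -6*l (v(l) = (l + l)/(-⅓ + 0) = (2*l)/(-⅓) = (2*l)*(-3) = -6*l)
(6 + 3)*0 + v(U(-1))*39 = (6 + 3)*0 - 6*4*39 = 9*0 - 24*39 = 0 - 936 = -936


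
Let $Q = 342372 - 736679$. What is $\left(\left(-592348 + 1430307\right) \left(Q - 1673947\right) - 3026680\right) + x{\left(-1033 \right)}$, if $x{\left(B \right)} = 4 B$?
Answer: $-1733115084398$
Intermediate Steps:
$Q = -394307$
$\left(\left(-592348 + 1430307\right) \left(Q - 1673947\right) - 3026680\right) + x{\left(-1033 \right)} = \left(\left(-592348 + 1430307\right) \left(-394307 - 1673947\right) - 3026680\right) + 4 \left(-1033\right) = \left(837959 \left(-2068254\right) - 3026680\right) - 4132 = \left(-1733112053586 - 3026680\right) - 4132 = -1733115080266 - 4132 = -1733115084398$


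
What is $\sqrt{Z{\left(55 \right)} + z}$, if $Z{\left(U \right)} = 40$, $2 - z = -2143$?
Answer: $\sqrt{2185} \approx 46.744$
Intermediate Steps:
$z = 2145$ ($z = 2 - -2143 = 2 + 2143 = 2145$)
$\sqrt{Z{\left(55 \right)} + z} = \sqrt{40 + 2145} = \sqrt{2185}$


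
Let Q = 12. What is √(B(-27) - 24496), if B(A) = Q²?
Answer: 4*I*√1522 ≈ 156.05*I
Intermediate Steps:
B(A) = 144 (B(A) = 12² = 144)
√(B(-27) - 24496) = √(144 - 24496) = √(-24352) = 4*I*√1522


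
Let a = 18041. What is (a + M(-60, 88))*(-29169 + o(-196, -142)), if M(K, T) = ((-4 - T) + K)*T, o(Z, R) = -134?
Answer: -136698495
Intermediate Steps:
M(K, T) = T*(-4 + K - T) (M(K, T) = (-4 + K - T)*T = T*(-4 + K - T))
(a + M(-60, 88))*(-29169 + o(-196, -142)) = (18041 + 88*(-4 - 60 - 1*88))*(-29169 - 134) = (18041 + 88*(-4 - 60 - 88))*(-29303) = (18041 + 88*(-152))*(-29303) = (18041 - 13376)*(-29303) = 4665*(-29303) = -136698495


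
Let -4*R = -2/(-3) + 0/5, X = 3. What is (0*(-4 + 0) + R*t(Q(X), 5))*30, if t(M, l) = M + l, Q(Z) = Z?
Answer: -40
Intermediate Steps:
R = -1/6 (R = -(-2/(-3) + 0/5)/4 = -(-2*(-1/3) + 0*(1/5))/4 = -(2/3 + 0)/4 = -1/4*2/3 = -1/6 ≈ -0.16667)
(0*(-4 + 0) + R*t(Q(X), 5))*30 = (0*(-4 + 0) - (3 + 5)/6)*30 = (0*(-4) - 1/6*8)*30 = (0 - 4/3)*30 = -4/3*30 = -40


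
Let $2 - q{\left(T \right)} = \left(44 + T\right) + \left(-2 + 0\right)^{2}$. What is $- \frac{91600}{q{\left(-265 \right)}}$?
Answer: $- \frac{91600}{219} \approx -418.26$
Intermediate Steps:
$q{\left(T \right)} = -46 - T$ ($q{\left(T \right)} = 2 - \left(\left(44 + T\right) + \left(-2 + 0\right)^{2}\right) = 2 - \left(\left(44 + T\right) + \left(-2\right)^{2}\right) = 2 - \left(\left(44 + T\right) + 4\right) = 2 - \left(48 + T\right) = -46 - T$)
$- \frac{91600}{q{\left(-265 \right)}} = - \frac{91600}{-46 - -265} = - \frac{91600}{-46 + 265} = - \frac{91600}{219}$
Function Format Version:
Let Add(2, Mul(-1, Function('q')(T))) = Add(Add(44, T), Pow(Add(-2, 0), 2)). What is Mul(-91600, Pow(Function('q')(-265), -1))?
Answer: Rational(-91600, 219) ≈ -418.26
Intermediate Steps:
Function('q')(T) = Add(-46, Mul(-1, T)) (Function('q')(T) = Add(2, Mul(-1, Add(Add(44, T), Pow(Add(-2, 0), 2)))) = Add(2, Mul(-1, Add(Add(44, T), Pow(-2, 2)))) = Add(2, Mul(-1, Add(Add(44, T), 4))) = Add(2, Mul(-1, Add(48, T))) = Add(2, Add(-48, Mul(-1, T))) = Add(-46, Mul(-1, T)))
Mul(-91600, Pow(Function('q')(-265), -1)) = Mul(-91600, Pow(Add(-46, Mul(-1, -265)), -1)) = Mul(-91600, Pow(Add(-46, 265), -1)) = Mul(-91600, Pow(219, -1)) = Mul(-91600, Rational(1, 219)) = Rational(-91600, 219)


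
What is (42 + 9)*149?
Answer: 7599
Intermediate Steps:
(42 + 9)*149 = 51*149 = 7599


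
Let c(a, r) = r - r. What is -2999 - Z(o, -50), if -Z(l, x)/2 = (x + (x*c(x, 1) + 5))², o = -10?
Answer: 1051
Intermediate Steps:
c(a, r) = 0
Z(l, x) = -2*(5 + x)² (Z(l, x) = -2*(x + (x*0 + 5))² = -2*(x + (0 + 5))² = -2*(x + 5)² = -2*(5 + x)²)
-2999 - Z(o, -50) = -2999 - (-2)*(5 - 50)² = -2999 - (-2)*(-45)² = -2999 - (-2)*2025 = -2999 - 1*(-4050) = -2999 + 4050 = 1051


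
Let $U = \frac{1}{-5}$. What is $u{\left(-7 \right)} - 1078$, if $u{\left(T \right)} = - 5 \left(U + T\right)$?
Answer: $-1042$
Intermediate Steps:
$U = - \frac{1}{5} \approx -0.2$
$u{\left(T \right)} = 1 - 5 T$ ($u{\left(T \right)} = - 5 \left(- \frac{1}{5} + T\right) = 1 - 5 T$)
$u{\left(-7 \right)} - 1078 = \left(1 - -35\right) - 1078 = \left(1 + 35\right) - 1078 = 36 - 1078 = -1042$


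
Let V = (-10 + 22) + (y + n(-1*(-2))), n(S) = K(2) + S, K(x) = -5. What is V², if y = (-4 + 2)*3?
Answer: 9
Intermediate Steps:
y = -6 (y = -2*3 = -6)
n(S) = -5 + S
V = 3 (V = (-10 + 22) + (-6 + (-5 - 1*(-2))) = 12 + (-6 + (-5 + 2)) = 12 + (-6 - 3) = 12 - 9 = 3)
V² = 3² = 9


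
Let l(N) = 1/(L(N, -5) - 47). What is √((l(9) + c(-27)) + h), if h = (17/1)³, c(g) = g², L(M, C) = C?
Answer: √3813979/26 ≈ 75.113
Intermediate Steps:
l(N) = -1/52 (l(N) = 1/(-5 - 47) = 1/(-52) = -1/52)
h = 4913 (h = (17*1)³ = 17³ = 4913)
√((l(9) + c(-27)) + h) = √((-1/52 + (-27)²) + 4913) = √((-1/52 + 729) + 4913) = √(37907/52 + 4913) = √(293383/52) = √3813979/26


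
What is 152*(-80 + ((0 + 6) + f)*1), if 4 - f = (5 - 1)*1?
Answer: -11248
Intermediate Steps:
f = 0 (f = 4 - (5 - 1) = 4 - 4 = 0)
152*(-80 + ((0 + 6) + f)*1) = 152*(-80 + ((0 + 6) + 0)*1) = 152*(-80 + (6 + 0)*1) = 152*(-80 + 6*1) = 152*(-80 + 6) = 152*(-74) = -11248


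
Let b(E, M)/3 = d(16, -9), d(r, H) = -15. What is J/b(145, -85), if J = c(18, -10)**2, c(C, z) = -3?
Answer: -1/5 ≈ -0.20000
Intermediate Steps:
b(E, M) = -45 (b(E, M) = 3*(-15) = -45)
J = 9 (J = (-3)**2 = 9)
J/b(145, -85) = 9/(-45) = 9*(-1/45) = -1/5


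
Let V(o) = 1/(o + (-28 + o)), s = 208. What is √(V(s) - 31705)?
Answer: I*√1193249283/194 ≈ 178.06*I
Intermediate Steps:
V(o) = 1/(-28 + 2*o)
√(V(s) - 31705) = √(1/(2*(-14 + 208)) - 31705) = √((½)/194 - 31705) = √((½)*(1/194) - 31705) = √(1/388 - 31705) = √(-12301539/388) = I*√1193249283/194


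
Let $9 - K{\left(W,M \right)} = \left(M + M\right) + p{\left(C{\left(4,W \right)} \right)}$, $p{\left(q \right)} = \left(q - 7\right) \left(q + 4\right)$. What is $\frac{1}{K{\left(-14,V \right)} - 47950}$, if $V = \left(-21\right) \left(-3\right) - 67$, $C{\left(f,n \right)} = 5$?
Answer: $- \frac{1}{47915} \approx -2.087 \cdot 10^{-5}$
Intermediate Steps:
$V = -4$ ($V = 63 - 67 = -4$)
$p{\left(q \right)} = \left(-7 + q\right) \left(4 + q\right)$
$K{\left(W,M \right)} = 27 - 2 M$ ($K{\left(W,M \right)} = 9 - \left(\left(M + M\right) - \left(43 - 25\right)\right) = 9 - \left(2 M - 18\right) = 9 - \left(-18 + 2 M\right) = 27 - 2 M$)
$\frac{1}{K{\left(-14,V \right)} - 47950} = \frac{1}{\left(27 - -8\right) - 47950} = \frac{1}{\left(27 + 8\right) - 47950} = \frac{1}{35 - 47950} = \frac{1}{-47915} = - \frac{1}{47915}$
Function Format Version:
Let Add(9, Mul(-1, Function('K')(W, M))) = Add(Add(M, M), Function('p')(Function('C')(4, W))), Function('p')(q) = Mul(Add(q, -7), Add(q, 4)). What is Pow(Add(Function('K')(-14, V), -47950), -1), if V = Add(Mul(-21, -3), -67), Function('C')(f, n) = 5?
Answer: Rational(-1, 47915) ≈ -2.0870e-5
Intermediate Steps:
V = -4 (V = Add(63, -67) = -4)
Function('p')(q) = Mul(Add(-7, q), Add(4, q))
Function('K')(W, M) = Add(27, Mul(-2, M)) (Function('K')(W, M) = Add(9, Mul(-1, Add(Add(M, M), Add(-28, Pow(5, 2), Mul(-3, 5))))) = Add(9, Mul(-1, Add(Mul(2, M), Add(-28, 25, -15)))) = Add(9, Mul(-1, Add(Mul(2, M), -18))) = Add(9, Mul(-1, Add(-18, Mul(2, M)))) = Add(9, Add(18, Mul(-2, M))) = Add(27, Mul(-2, M)))
Pow(Add(Function('K')(-14, V), -47950), -1) = Pow(Add(Add(27, Mul(-2, -4)), -47950), -1) = Pow(Add(Add(27, 8), -47950), -1) = Pow(Add(35, -47950), -1) = Pow(-47915, -1) = Rational(-1, 47915)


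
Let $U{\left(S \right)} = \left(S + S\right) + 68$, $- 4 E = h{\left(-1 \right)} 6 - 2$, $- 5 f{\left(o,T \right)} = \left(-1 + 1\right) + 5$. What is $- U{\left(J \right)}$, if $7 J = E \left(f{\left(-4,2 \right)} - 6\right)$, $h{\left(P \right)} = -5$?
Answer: $-52$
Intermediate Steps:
$f{\left(o,T \right)} = -1$ ($f{\left(o,T \right)} = - \frac{\left(-1 + 1\right) + 5}{5} = - \frac{0 + 5}{5} = \left(- \frac{1}{5}\right) 5 = -1$)
$E = 8$ ($E = - \frac{\left(-5\right) 6 - 2}{4} = - \frac{-30 - 2}{4} = \left(- \frac{1}{4}\right) \left(-32\right) = 8$)
$J = -8$ ($J = \frac{8 \left(-1 - 6\right)}{7} = \frac{8 \left(-7\right)}{7} = \frac{1}{7} \left(-56\right) = -8$)
$U{\left(S \right)} = 68 + 2 S$ ($U{\left(S \right)} = 2 S + 68 = 68 + 2 S$)
$- U{\left(J \right)} = - (68 + 2 \left(-8\right)) = - (68 - 16) = \left(-1\right) 52 = -52$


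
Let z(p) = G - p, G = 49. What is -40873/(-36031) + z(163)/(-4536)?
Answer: 31584577/27239436 ≈ 1.1595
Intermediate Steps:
z(p) = 49 - p
-40873/(-36031) + z(163)/(-4536) = -40873/(-36031) + (49 - 1*163)/(-4536) = -40873*(-1/36031) + (49 - 163)*(-1/4536) = 40873/36031 - 114*(-1/4536) = 40873/36031 + 19/756 = 31584577/27239436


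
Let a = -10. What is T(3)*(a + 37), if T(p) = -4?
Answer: -108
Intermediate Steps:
T(3)*(a + 37) = -4*(-10 + 37) = -4*27 = -108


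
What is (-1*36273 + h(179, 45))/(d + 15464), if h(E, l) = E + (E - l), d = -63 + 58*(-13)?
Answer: -35960/14647 ≈ -2.4551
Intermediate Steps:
d = -817 (d = -63 - 754 = -817)
h(E, l) = -l + 2*E
(-1*36273 + h(179, 45))/(d + 15464) = (-1*36273 + (-1*45 + 2*179))/(-817 + 15464) = (-36273 + (-45 + 358))/14647 = (-36273 + 313)*(1/14647) = -35960*1/14647 = -35960/14647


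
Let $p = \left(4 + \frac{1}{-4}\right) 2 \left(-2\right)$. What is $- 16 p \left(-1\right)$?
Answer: $-240$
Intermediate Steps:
$p = -15$ ($p = \left(4 - \frac{1}{4}\right) 2 \left(-2\right) = \frac{15}{4} \cdot 2 \left(-2\right) = \frac{15}{2} \left(-2\right) = -15$)
$- 16 p \left(-1\right) = \left(-16\right) \left(-15\right) \left(-1\right) = 240 \left(-1\right) = -240$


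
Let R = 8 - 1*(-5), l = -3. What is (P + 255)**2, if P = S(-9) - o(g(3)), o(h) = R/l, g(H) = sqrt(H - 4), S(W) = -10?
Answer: 559504/9 ≈ 62167.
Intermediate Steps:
R = 13 (R = 8 + 5 = 13)
g(H) = sqrt(-4 + H)
o(h) = -13/3 (o(h) = 13/(-3) = 13*(-1/3) = -13/3)
P = -17/3 (P = -10 - 1*(-13/3) = -10 + 13/3 = -17/3 ≈ -5.6667)
(P + 255)**2 = (-17/3 + 255)**2 = (748/3)**2 = 559504/9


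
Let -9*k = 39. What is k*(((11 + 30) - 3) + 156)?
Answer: -2522/3 ≈ -840.67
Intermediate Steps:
k = -13/3 (k = -1/9*39 = -13/3 ≈ -4.3333)
k*(((11 + 30) - 3) + 156) = -13*(((11 + 30) - 3) + 156)/3 = -13*((41 - 3) + 156)/3 = -13*(38 + 156)/3 = -13/3*194 = -2522/3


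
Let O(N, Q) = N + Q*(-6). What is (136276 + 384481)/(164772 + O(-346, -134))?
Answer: 520757/165230 ≈ 3.1517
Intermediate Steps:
O(N, Q) = N - 6*Q
(136276 + 384481)/(164772 + O(-346, -134)) = (136276 + 384481)/(164772 + (-346 - 6*(-134))) = 520757/(164772 + (-346 + 804)) = 520757/(164772 + 458) = 520757/165230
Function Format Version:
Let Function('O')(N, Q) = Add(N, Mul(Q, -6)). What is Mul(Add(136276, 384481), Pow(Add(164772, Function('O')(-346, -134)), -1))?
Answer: Rational(520757, 165230) ≈ 3.1517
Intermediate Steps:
Function('O')(N, Q) = Add(N, Mul(-6, Q))
Mul(Add(136276, 384481), Pow(Add(164772, Function('O')(-346, -134)), -1)) = Mul(Add(136276, 384481), Pow(Add(164772, Add(-346, Mul(-6, -134))), -1)) = Mul(520757, Pow(Add(164772, Add(-346, 804)), -1)) = Mul(520757, Pow(Add(164772, 458), -1)) = Mul(520757, Pow(165230, -1)) = Mul(520757, Rational(1, 165230)) = Rational(520757, 165230)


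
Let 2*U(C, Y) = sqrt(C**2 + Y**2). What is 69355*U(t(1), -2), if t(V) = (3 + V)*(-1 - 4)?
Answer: 69355*sqrt(101) ≈ 6.9701e+5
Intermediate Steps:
t(V) = -15 - 5*V (t(V) = (3 + V)*(-5) = -15 - 5*V)
U(C, Y) = sqrt(C**2 + Y**2)/2
69355*U(t(1), -2) = 69355*(sqrt((-15 - 5*1)**2 + (-2)**2)/2) = 69355*(sqrt((-15 - 5)**2 + 4)/2) = 69355*(sqrt((-20)**2 + 4)/2) = 69355*(sqrt(400 + 4)/2) = 69355*(sqrt(404)/2) = 69355*((2*sqrt(101))/2) = 69355*sqrt(101)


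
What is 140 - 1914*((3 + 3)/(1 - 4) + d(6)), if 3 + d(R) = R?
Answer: -1774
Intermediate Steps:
d(R) = -3 + R
140 - 1914*((3 + 3)/(1 - 4) + d(6)) = 140 - 1914*((3 + 3)/(1 - 4) + (-3 + 6)) = 140 - 1914*(6/(-3) + 3) = 140 - 1914*(6*(-⅓) + 3) = 140 - 1914*(-2 + 3) = 140 - 1914 = -1774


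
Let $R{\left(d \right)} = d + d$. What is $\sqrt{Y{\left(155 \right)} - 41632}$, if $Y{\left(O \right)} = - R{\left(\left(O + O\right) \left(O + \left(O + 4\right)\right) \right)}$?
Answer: $2 i \sqrt{59078} \approx 486.12 i$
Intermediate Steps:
$R{\left(d \right)} = 2 d$
$Y{\left(O \right)} = - 4 O \left(4 + 2 O\right)$ ($Y{\left(O \right)} = - 2 \left(O + O\right) \left(O + \left(O + 4\right)\right) = - 2 \cdot 2 O \left(O + \left(4 + O\right)\right) = - 2 \cdot 2 O \left(4 + 2 O\right) = - 4 O \left(4 + 2 O\right)$)
$\sqrt{Y{\left(155 \right)} - 41632} = \sqrt{\left(-8\right) 155 \left(2 + 155\right) - 41632} = \sqrt{\left(-8\right) 155 \cdot 157 - 41632} = \sqrt{-194680 - 41632} = \sqrt{-236312} = 2 i \sqrt{59078}$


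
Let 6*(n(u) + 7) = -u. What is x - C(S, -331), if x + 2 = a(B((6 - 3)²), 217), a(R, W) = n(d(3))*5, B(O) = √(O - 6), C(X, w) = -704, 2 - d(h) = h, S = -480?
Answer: 4007/6 ≈ 667.83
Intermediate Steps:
d(h) = 2 - h
B(O) = √(-6 + O)
n(u) = -7 - u/6 (n(u) = -7 + (-u)/6 = -7 - u/6)
a(R, W) = -205/6 (a(R, W) = (-7 - (2 - 1*3)/6)*5 = (-7 - (2 - 3)/6)*5 = (-7 - ⅙*(-1))*5 = (-7 + ⅙)*5 = -41/6*5 = -205/6)
x = -217/6 (x = -2 - 205/6 = -217/6 ≈ -36.167)
x - C(S, -331) = -217/6 - 1*(-704) = -217/6 + 704 = 4007/6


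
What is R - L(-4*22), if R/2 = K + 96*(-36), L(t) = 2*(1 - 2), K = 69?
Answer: -6772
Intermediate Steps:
L(t) = -2 (L(t) = 2*(-1) = -2)
R = -6774 (R = 2*(69 + 96*(-36)) = 2*(69 - 3456) = 2*(-3387) = -6774)
R - L(-4*22) = -6774 - 1*(-2) = -6774 + 2 = -6772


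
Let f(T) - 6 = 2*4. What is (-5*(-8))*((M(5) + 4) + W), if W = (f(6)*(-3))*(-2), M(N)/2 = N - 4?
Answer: 3600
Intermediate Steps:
f(T) = 14 (f(T) = 6 + 2*4 = 6 + 8 = 14)
M(N) = -8 + 2*N (M(N) = 2*(N - 4) = 2*(-4 + N) = -8 + 2*N)
W = 84 (W = (14*(-3))*(-2) = -42*(-2) = 84)
(-5*(-8))*((M(5) + 4) + W) = (-5*(-8))*(((-8 + 2*5) + 4) + 84) = 40*(((-8 + 10) + 4) + 84) = 40*((2 + 4) + 84) = 40*(6 + 84) = 40*90 = 3600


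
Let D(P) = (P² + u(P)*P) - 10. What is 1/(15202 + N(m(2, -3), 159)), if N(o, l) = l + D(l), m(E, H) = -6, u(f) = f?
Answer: 1/65913 ≈ 1.5172e-5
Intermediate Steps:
D(P) = -10 + 2*P² (D(P) = (P² + P*P) - 10 = (P² + P²) - 10 = 2*P² - 10 = -10 + 2*P²)
N(o, l) = -10 + l + 2*l² (N(o, l) = l + (-10 + 2*l²) = -10 + l + 2*l²)
1/(15202 + N(m(2, -3), 159)) = 1/(15202 + (-10 + 159 + 2*159²)) = 1/(15202 + (-10 + 159 + 2*25281)) = 1/(15202 + (-10 + 159 + 50562)) = 1/(15202 + 50711) = 1/65913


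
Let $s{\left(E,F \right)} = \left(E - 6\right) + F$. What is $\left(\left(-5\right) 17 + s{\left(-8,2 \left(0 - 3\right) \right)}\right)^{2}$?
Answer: $11025$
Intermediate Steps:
$s{\left(E,F \right)} = -6 + E + F$ ($s{\left(E,F \right)} = \left(-6 + E\right) + F = -6 + E + F$)
$\left(\left(-5\right) 17 + s{\left(-8,2 \left(0 - 3\right) \right)}\right)^{2} = \left(\left(-5\right) 17 - \left(14 - 2 \left(0 - 3\right)\right)\right)^{2} = \left(-85 - 20\right)^{2} = \left(-105\right)^{2} = 11025$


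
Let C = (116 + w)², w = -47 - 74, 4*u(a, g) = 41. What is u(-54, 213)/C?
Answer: 41/100 ≈ 0.41000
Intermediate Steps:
u(a, g) = 41/4 (u(a, g) = (¼)*41 = 41/4)
w = -121
C = 25 (C = (116 - 121)² = (-5)² = 25)
u(-54, 213)/C = (41/4)/25 = (41/4)*(1/25) = 41/100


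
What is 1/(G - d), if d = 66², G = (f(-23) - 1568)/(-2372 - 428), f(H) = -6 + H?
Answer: -2800/12195203 ≈ -0.00022960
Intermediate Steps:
G = 1597/2800 (G = ((-6 - 23) - 1568)/(-2372 - 428) = (-29 - 1568)/(-2800) = -1597*(-1/2800) = 1597/2800 ≈ 0.57036)
d = 4356
1/(G - d) = 1/(1597/2800 - 1*4356) = 1/(1597/2800 - 4356) = 1/(-12195203/2800) = -2800/12195203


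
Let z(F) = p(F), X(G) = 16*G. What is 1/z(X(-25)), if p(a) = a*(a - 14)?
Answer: 1/165600 ≈ 6.0386e-6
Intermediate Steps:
p(a) = a*(-14 + a)
z(F) = F*(-14 + F)
1/z(X(-25)) = 1/((16*(-25))*(-14 + 16*(-25))) = 1/(-400*(-14 - 400)) = 1/(-400*(-414)) = 1/165600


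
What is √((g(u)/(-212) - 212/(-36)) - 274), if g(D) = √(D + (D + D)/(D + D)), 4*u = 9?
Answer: √(-108449872 - 954*√13)/636 ≈ 16.374*I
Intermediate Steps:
u = 9/4 (u = (¼)*9 = 9/4 ≈ 2.2500)
g(D) = √(1 + D) (g(D) = √(D + (2*D)/((2*D))) = √(D + (2*D)*(1/(2*D))) = √(D + 1) = √(1 + D))
√((g(u)/(-212) - 212/(-36)) - 274) = √((√(1 + 9/4)/(-212) - 212/(-36)) - 274) = √((√(13/4)*(-1/212) - 212*(-1/36)) - 274) = √(((√13/2)*(-1/212) + 53/9) - 274) = √((-√13/424 + 53/9) - 274) = √((53/9 - √13/424) - 274) = √(-2413/9 - √13/424)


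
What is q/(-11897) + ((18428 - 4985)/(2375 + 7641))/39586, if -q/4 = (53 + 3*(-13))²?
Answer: 311010738155/4717081694272 ≈ 0.065933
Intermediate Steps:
q = -784 (q = -4*(53 + 3*(-13))² = -4*(53 - 39)² = -4*14² = -4*196 = -784)
q/(-11897) + ((18428 - 4985)/(2375 + 7641))/39586 = -784/(-11897) + ((18428 - 4985)/(2375 + 7641))/39586 = -784*(-1/11897) + (13443/10016)*(1/39586) = 784/11897 + (13443*(1/10016))*(1/39586) = 784/11897 + (13443/10016)*(1/39586) = 784/11897 + 13443/396493376 = 311010738155/4717081694272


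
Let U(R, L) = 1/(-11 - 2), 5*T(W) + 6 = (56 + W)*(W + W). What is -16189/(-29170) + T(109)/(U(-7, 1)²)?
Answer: 35458578133/29170 ≈ 1.2156e+6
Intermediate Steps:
T(W) = -6/5 + 2*W*(56 + W)/5 (T(W) = -6/5 + ((56 + W)*(W + W))/5 = -6/5 + ((56 + W)*(2*W))/5 = -6/5 + (2*W*(56 + W))/5 = -6/5 + 2*W*(56 + W)/5)
U(R, L) = -1/13 (U(R, L) = 1/(-13) = -1/13)
-16189/(-29170) + T(109)/(U(-7, 1)²) = -16189/(-29170) + (-6/5 + (⅖)*109² + (112/5)*109)/((-1/13)²) = -16189*(-1/29170) + (-6/5 + (⅖)*11881 + 12208/5)/(1/169) = 16189/29170 + (-6/5 + 23762/5 + 12208/5)*169 = 16189/29170 + (35964/5)*169 = 16189/29170 + 6077916/5 = 35458578133/29170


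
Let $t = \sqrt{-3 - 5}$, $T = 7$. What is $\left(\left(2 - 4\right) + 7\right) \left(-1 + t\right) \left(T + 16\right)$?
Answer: $-115 + 230 i \sqrt{2} \approx -115.0 + 325.27 i$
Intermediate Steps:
$t = 2 i \sqrt{2}$ ($t = \sqrt{-8} = 2 i \sqrt{2} \approx 2.8284 i$)
$\left(\left(2 - 4\right) + 7\right) \left(-1 + t\right) \left(T + 16\right) = \left(\left(2 - 4\right) + 7\right) \left(-1 + 2 i \sqrt{2}\right) \left(7 + 16\right) = \left(-2 + 7\right) \left(-1 + 2 i \sqrt{2}\right) 23 = 5 \left(-1 + 2 i \sqrt{2}\right) 23 = \left(-5 + 10 i \sqrt{2}\right) 23 = -115 + 230 i \sqrt{2}$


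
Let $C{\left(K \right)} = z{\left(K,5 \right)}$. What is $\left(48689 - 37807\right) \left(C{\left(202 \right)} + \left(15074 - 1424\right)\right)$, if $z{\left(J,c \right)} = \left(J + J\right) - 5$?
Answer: $152881218$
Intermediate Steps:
$z{\left(J,c \right)} = -5 + 2 J$ ($z{\left(J,c \right)} = 2 J - 5 = -5 + 2 J$)
$C{\left(K \right)} = -5 + 2 K$
$\left(48689 - 37807\right) \left(C{\left(202 \right)} + \left(15074 - 1424\right)\right) = \left(48689 - 37807\right) \left(\left(-5 + 2 \cdot 202\right) + \left(15074 - 1424\right)\right) = 10882 \left(\left(-5 + 404\right) + \left(15074 - 1424\right)\right) = 10882 \left(399 + 13650\right) = 10882 \cdot 14049 = 152881218$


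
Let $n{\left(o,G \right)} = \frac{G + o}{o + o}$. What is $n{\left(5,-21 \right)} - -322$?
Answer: $\frac{1602}{5} \approx 320.4$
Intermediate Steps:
$n{\left(o,G \right)} = \frac{G + o}{2 o}$
$n{\left(5,-21 \right)} - -322 = \frac{-21 + 5}{2 \cdot 5} - -322 = \frac{1}{2} \cdot \frac{1}{5} \left(-16\right) + 322 = - \frac{8}{5} + 322 = \frac{1602}{5}$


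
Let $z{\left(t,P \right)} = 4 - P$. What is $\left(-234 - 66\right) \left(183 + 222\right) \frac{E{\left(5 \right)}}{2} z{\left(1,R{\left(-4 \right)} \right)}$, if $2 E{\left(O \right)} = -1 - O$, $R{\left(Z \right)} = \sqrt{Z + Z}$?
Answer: $729000 - 364500 i \sqrt{2} \approx 7.29 \cdot 10^{5} - 5.1548 \cdot 10^{5} i$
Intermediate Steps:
$R{\left(Z \right)} = \sqrt{2} \sqrt{Z}$ ($R{\left(Z \right)} = \sqrt{2 Z} = \sqrt{2} \sqrt{Z}$)
$E{\left(O \right)} = - \frac{1}{2} - \frac{O}{2}$ ($E{\left(O \right)} = \frac{-1 - O}{2} = - \frac{1}{2} - \frac{O}{2}$)
$\left(-234 - 66\right) \left(183 + 222\right) \frac{E{\left(5 \right)}}{2} z{\left(1,R{\left(-4 \right)} \right)} = \left(-234 - 66\right) \left(183 + 222\right) \frac{- \frac{1}{2} - \frac{5}{2}}{2} \left(4 - \sqrt{2} \sqrt{-4}\right) = \left(-300\right) 405 \frac{- \frac{1}{2} - \frac{5}{2}}{2} \left(4 - \sqrt{2} \cdot 2 i\right) = - 121500 \cdot \frac{1}{2} \left(-3\right) \left(4 - 2 i \sqrt{2}\right) = - 121500 \left(- \frac{3 \left(4 - 2 i \sqrt{2}\right)}{2}\right) = - 121500 \left(-6 + 3 i \sqrt{2}\right) = 729000 - 364500 i \sqrt{2}$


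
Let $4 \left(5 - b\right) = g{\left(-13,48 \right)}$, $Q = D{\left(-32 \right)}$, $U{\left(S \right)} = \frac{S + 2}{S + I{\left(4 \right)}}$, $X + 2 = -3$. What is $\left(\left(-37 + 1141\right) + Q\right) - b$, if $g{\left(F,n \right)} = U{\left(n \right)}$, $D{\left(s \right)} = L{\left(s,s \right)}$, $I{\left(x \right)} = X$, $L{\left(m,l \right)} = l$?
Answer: $\frac{91787}{86} \approx 1067.3$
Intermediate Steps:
$X = -5$ ($X = -2 - 3 = -5$)
$I{\left(x \right)} = -5$
$U{\left(S \right)} = \frac{2 + S}{-5 + S}$ ($U{\left(S \right)} = \frac{S + 2}{S - 5} = \frac{2 + S}{-5 + S}$)
$D{\left(s \right)} = s$
$Q = -32$
$g{\left(F,n \right)} = \frac{2 + n}{-5 + n}$
$b = \frac{405}{86}$ ($b = 5 - \frac{\frac{1}{-5 + 48} \left(2 + 48\right)}{4} = 5 - \frac{\frac{1}{43} \cdot 50}{4} = 5 - \frac{25}{86} = \frac{405}{86} \approx 4.7093$)
$\left(\left(-37 + 1141\right) + Q\right) - b = \left(\left(-37 + 1141\right) - 32\right) - \frac{405}{86} = \left(1104 - 32\right) - \frac{405}{86} = 1072 - \frac{405}{86} = \frac{91787}{86}$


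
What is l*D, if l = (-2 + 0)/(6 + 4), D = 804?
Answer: -804/5 ≈ -160.80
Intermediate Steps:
l = -1/5 (l = -2/10 = -2*1/10 = -1/5 ≈ -0.20000)
l*D = -1/5*804 = -804/5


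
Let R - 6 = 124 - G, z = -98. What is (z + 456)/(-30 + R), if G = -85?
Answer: 358/185 ≈ 1.9351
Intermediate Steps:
R = 215 (R = 6 + (124 - 1*(-85)) = 6 + (124 + 85) = 6 + 209 = 215)
(z + 456)/(-30 + R) = (-98 + 456)/(-30 + 215) = 358/185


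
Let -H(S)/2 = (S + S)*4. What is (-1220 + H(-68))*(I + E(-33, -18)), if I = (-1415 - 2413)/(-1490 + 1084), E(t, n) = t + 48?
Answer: -22572/7 ≈ -3224.6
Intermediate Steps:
E(t, n) = 48 + t
H(S) = -16*S (H(S) = -2*(S + S)*4 = -2*2*S*4 = -16*S)
I = 66/7 (I = -3828/(-406) = -3828*(-1/406) = 66/7 ≈ 9.4286)
(-1220 + H(-68))*(I + E(-33, -18)) = (-1220 - 16*(-68))*(66/7 + (48 - 33)) = (-1220 + 1088)*(66/7 + 15) = -132*171/7 = -22572/7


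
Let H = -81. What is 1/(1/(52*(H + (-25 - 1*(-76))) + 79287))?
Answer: 77727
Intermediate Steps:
1/(1/(52*(H + (-25 - 1*(-76))) + 79287)) = 1/(1/(52*(-81 + (-25 - 1*(-76))) + 79287)) = 1/(1/(52*(-81 + (-25 + 76)) + 79287)) = 1/(1/(52*(-81 + 51) + 79287)) = 1/(1/(52*(-30) + 79287)) = 1/(1/(-1560 + 79287)) = 1/(1/77727) = 77727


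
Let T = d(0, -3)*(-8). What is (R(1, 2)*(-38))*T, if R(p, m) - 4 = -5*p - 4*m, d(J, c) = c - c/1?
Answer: 0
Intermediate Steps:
d(J, c) = 0 (d(J, c) = c - c = 0)
T = 0 (T = 0*(-8) = 0)
R(p, m) = 4 - 5*p - 4*m (R(p, m) = 4 + (-5*p - 4*m) = 4 - 5*p - 4*m)
(R(1, 2)*(-38))*T = ((4 - 5*1 - 4*2)*(-38))*0 = ((4 - 5 - 8)*(-38))*0 = -9*(-38)*0 = 342*0 = 0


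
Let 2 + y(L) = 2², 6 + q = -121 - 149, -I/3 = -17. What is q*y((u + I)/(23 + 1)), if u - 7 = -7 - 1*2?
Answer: -552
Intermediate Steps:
I = 51 (I = -3*(-17) = 51)
u = -2 (u = 7 + (-7 - 1*2) = 7 + (-7 - 2) = 7 - 9 = -2)
q = -276 (q = -6 + (-121 - 149) = -6 - 270 = -276)
y(L) = 2 (y(L) = -2 + 2² = -2 + 4 = 2)
q*y((u + I)/(23 + 1)) = -276*2 = -552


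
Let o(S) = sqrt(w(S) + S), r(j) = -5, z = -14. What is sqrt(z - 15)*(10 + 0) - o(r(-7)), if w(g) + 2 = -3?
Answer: I*(-sqrt(10) + 10*sqrt(29)) ≈ 50.689*I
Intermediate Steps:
w(g) = -5 (w(g) = -2 - 3 = -5)
o(S) = sqrt(-5 + S)
sqrt(z - 15)*(10 + 0) - o(r(-7)) = sqrt(-14 - 15)*(10 + 0) - sqrt(-5 - 5) = sqrt(-29)*10 - sqrt(-10) = (I*sqrt(29))*10 - I*sqrt(10) = 10*I*sqrt(29) - I*sqrt(10) = -I*sqrt(10) + 10*I*sqrt(29)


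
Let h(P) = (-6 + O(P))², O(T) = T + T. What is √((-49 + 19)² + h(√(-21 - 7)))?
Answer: 2*√(206 - 12*I*√7) ≈ 28.79 - 2.2056*I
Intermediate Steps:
O(T) = 2*T
h(P) = (-6 + 2*P)²
√((-49 + 19)² + h(√(-21 - 7))) = √((-49 + 19)² + 4*(-3 + √(-21 - 7))²) = √((-30)² + 4*(-3 + √(-28))²) = √(900 + 4*(-3 + 2*I*√7)²)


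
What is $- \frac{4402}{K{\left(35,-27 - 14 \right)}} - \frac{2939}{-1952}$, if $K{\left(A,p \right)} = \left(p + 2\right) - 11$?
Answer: $\frac{4369827}{48800} \approx 89.546$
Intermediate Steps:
$K{\left(A,p \right)} = -9 + p$ ($K{\left(A,p \right)} = \left(2 + p\right) - 11 = -9 + p$)
$- \frac{4402}{K{\left(35,-27 - 14 \right)}} - \frac{2939}{-1952} = - \frac{4402}{-9 - 41} - \frac{2939}{-1952} = - \frac{4402}{-9 - 41} - - \frac{2939}{1952} = - \frac{4402}{-50} + \frac{2939}{1952} = \left(-4402\right) \left(- \frac{1}{50}\right) + \frac{2939}{1952} = \frac{2201}{25} + \frac{2939}{1952} = \frac{4369827}{48800}$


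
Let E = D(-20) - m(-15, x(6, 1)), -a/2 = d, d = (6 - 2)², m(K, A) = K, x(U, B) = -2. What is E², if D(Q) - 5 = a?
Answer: 144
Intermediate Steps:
d = 16 (d = 4² = 16)
a = -32 (a = -2*16 = -32)
D(Q) = -27 (D(Q) = 5 - 32 = -27)
E = -12 (E = -27 - 1*(-15) = -27 + 15 = -12)
E² = (-12)² = 144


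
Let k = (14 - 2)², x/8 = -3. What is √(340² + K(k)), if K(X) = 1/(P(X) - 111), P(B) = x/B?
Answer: √51429164398/667 ≈ 340.00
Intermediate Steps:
x = -24 (x = 8*(-3) = -24)
k = 144 (k = 12² = 144)
P(B) = -24/B
K(X) = 1/(-111 - 24/X) (K(X) = 1/(-24/X - 111) = 1/(-111 - 24/X))
√(340² + K(k)) = √(340² - 1*144/(24 + 111*144)) = √(115600 - 1*144/(24 + 15984)) = √(115600 - 1*144/16008) = √(115600 - 1*144*1/16008) = √(115600 - 6/667) = √(77105194/667) = √51429164398/667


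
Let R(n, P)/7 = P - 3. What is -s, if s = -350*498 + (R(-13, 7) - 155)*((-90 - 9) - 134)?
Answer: 144709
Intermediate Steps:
R(n, P) = -21 + 7*P (R(n, P) = 7*(P - 3) = 7*(-3 + P) = -21 + 7*P)
s = -144709 (s = -350*498 + ((-21 + 7*7) - 155)*((-90 - 9) - 134) = -174300 + ((-21 + 49) - 155)*(-99 - 134) = -174300 + (28 - 155)*(-233) = -174300 - 127*(-233) = -174300 + 29591 = -144709)
-s = -1*(-144709) = 144709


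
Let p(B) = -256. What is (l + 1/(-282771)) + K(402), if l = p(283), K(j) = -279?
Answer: -151282486/282771 ≈ -535.00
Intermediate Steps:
l = -256
(l + 1/(-282771)) + K(402) = (-256 + 1/(-282771)) - 279 = (-256 - 1/282771) - 279 = -72389377/282771 - 279 = -151282486/282771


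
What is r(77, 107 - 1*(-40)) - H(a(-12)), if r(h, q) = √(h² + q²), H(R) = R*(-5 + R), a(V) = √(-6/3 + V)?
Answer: 14 + 7*√562 + 5*I*√14 ≈ 179.95 + 18.708*I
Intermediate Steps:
a(V) = √(-2 + V) (a(V) = √(-6*⅓ + V) = √(-2 + V))
r(77, 107 - 1*(-40)) - H(a(-12)) = √(77² + (107 - 1*(-40))²) - √(-2 - 12)*(-5 + √(-2 - 12)) = √(5929 + (107 + 40)²) - √(-14)*(-5 + √(-14)) = √(5929 + 147²) - I*√14*(-5 + I*√14) = √(5929 + 21609) - I*√14*(-5 + I*√14) = √27538 - I*√14*(-5 + I*√14) = 7*√562 - I*√14*(-5 + I*√14)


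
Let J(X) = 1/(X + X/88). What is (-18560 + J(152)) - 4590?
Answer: -39146639/1691 ≈ -23150.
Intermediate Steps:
J(X) = 88/(89*X) (J(X) = 1/(X + X*(1/88)) = 1/(X + X/88) = 1/(89*X/88) = 88/(89*X))
(-18560 + J(152)) - 4590 = (-18560 + (88/89)/152) - 4590 = (-18560 + (88/89)*(1/152)) - 4590 = (-18560 + 11/1691) - 4590 = -31384949/1691 - 4590 = -39146639/1691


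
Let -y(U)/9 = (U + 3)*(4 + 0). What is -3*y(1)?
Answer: 432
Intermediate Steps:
y(U) = -108 - 36*U (y(U) = -9*(U + 3)*(4 + 0) = -9*(3 + U)*4 = -9*(12 + 4*U) = -108 - 36*U)
-3*y(1) = -3*(-108 - 36*1) = -3*(-108 - 36) = -3*(-144) = 432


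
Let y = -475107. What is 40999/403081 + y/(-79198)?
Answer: 27821949067/4560458434 ≈ 6.1007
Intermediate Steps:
40999/403081 + y/(-79198) = 40999/403081 - 475107/(-79198) = 40999*(1/403081) - 475107*(-1/79198) = 5857/57583 + 475107/79198 = 27821949067/4560458434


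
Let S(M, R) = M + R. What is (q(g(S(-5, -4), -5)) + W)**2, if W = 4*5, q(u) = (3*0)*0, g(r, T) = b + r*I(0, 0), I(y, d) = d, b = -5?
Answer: 400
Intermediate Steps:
g(r, T) = -5 (g(r, T) = -5 + r*0 = -5 + 0 = -5)
q(u) = 0 (q(u) = 0*0 = 0)
W = 20
(q(g(S(-5, -4), -5)) + W)**2 = (0 + 20)**2 = 20**2 = 400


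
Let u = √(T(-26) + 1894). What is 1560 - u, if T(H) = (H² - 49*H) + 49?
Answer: 1560 - √3893 ≈ 1497.6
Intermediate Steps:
T(H) = 49 + H² - 49*H
u = √3893 (u = √((49 + (-26)² - 49*(-26)) + 1894) = √((49 + 676 + 1274) + 1894) = √(1999 + 1894) = √3893 ≈ 62.394)
1560 - u = 1560 - √3893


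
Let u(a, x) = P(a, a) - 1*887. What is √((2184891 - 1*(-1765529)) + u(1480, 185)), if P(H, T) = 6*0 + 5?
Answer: √3949538 ≈ 1987.3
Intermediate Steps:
P(H, T) = 5 (P(H, T) = 0 + 5 = 5)
u(a, x) = -882 (u(a, x) = 5 - 1*887 = 5 - 887 = -882)
√((2184891 - 1*(-1765529)) + u(1480, 185)) = √((2184891 - 1*(-1765529)) - 882) = √((2184891 + 1765529) - 882) = √(3950420 - 882) = √3949538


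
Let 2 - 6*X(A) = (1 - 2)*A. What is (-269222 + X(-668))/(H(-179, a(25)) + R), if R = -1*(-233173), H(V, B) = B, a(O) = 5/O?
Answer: -1346665/1165866 ≈ -1.1551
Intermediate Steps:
R = 233173
X(A) = 1/3 + A/6 (X(A) = 1/3 - (1 - 2)*A/6 = 1/3 - (-1)*A/6 = 1/3 + A/6)
(-269222 + X(-668))/(H(-179, a(25)) + R) = (-269222 + (1/3 + (1/6)*(-668)))/(5/25 + 233173) = (-269222 + (1/3 - 334/3))/(5*(1/25) + 233173) = (-269222 - 111)/(1/5 + 233173) = -269333/1165866/5 = -269333*5/1165866 = -1346665/1165866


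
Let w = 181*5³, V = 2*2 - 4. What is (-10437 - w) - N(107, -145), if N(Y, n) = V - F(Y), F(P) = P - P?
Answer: -33062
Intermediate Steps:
V = 0 (V = 4 - 4 = 0)
F(P) = 0
w = 22625 (w = 181*125 = 22625)
N(Y, n) = 0 (N(Y, n) = 0 - 1*0 = 0 + 0 = 0)
(-10437 - w) - N(107, -145) = (-10437 - 1*22625) - 1*0 = (-10437 - 22625) + 0 = -33062 + 0 = -33062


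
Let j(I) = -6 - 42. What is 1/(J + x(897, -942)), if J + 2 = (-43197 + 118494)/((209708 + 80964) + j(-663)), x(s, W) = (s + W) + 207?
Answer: 15296/2451323 ≈ 0.0062399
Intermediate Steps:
x(s, W) = 207 + W + s (x(s, W) = (W + s) + 207 = 207 + W + s)
j(I) = -48
J = -26629/15296 (J = -2 + (-43197 + 118494)/((209708 + 80964) - 48) = -2 + 75297/(290672 - 48) = -2 + 75297/290624 = -2 + 75297*(1/290624) = -2 + 3963/15296 = -26629/15296 ≈ -1.7409)
1/(J + x(897, -942)) = 1/(-26629/15296 + (207 - 942 + 897)) = 1/(-26629/15296 + 162) = 1/(2451323/15296) = 15296/2451323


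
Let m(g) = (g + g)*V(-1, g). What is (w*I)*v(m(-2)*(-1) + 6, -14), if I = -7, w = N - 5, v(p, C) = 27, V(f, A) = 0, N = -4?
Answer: 1701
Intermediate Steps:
m(g) = 0 (m(g) = (g + g)*0 = (2*g)*0 = 0)
w = -9 (w = -4 - 5 = -9)
(w*I)*v(m(-2)*(-1) + 6, -14) = -9*(-7)*27 = 63*27 = 1701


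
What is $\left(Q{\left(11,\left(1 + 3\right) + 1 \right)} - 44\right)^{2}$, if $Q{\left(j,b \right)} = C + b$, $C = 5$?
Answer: $1156$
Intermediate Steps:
$Q{\left(j,b \right)} = 5 + b$
$\left(Q{\left(11,\left(1 + 3\right) + 1 \right)} - 44\right)^{2} = \left(\left(5 + \left(\left(1 + 3\right) + 1\right)\right) - 44\right)^{2} = \left(\left(5 + \left(4 + 1\right)\right) - 44\right)^{2} = \left(\left(5 + 5\right) - 44\right)^{2} = \left(10 - 44\right)^{2} = \left(-34\right)^{2} = 1156$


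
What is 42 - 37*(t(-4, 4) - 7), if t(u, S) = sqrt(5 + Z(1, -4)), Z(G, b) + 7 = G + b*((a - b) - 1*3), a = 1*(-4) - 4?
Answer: 301 - 111*sqrt(3) ≈ 108.74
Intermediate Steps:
a = -8 (a = -4 - 4 = -8)
Z(G, b) = -7 + G + b*(-11 - b) (Z(G, b) = -7 + (G + b*((-8 - b) - 1*3)) = -7 + (G + b*((-8 - b) - 3)) = -7 + (G + b*(-11 - b)) = -7 + G + b*(-11 - b))
t(u, S) = 3*sqrt(3) (t(u, S) = sqrt(5 + (-7 + 1 - 1*(-4)**2 - 11*(-4))) = sqrt(5 + (-7 + 1 - 1*16 + 44)) = sqrt(5 + (-7 + 1 - 16 + 44)) = sqrt(5 + 22) = sqrt(27) = 3*sqrt(3))
42 - 37*(t(-4, 4) - 7) = 42 - 37*(3*sqrt(3) - 7) = 42 - 37*(-7 + 3*sqrt(3)) = 42 + (259 - 111*sqrt(3)) = 301 - 111*sqrt(3)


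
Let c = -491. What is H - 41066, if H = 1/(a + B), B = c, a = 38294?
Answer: -1552417997/37803 ≈ -41066.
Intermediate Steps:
B = -491
H = 1/37803 (H = 1/(38294 - 491) = 1/37803 ≈ 2.6453e-5)
H - 41066 = 1/37803 - 41066 = -1552417997/37803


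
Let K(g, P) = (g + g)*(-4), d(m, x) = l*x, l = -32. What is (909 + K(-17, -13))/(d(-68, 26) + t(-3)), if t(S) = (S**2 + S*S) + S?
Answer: -55/43 ≈ -1.2791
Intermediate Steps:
d(m, x) = -32*x
K(g, P) = -8*g (K(g, P) = (2*g)*(-4) = -8*g)
t(S) = S + 2*S**2 (t(S) = (S**2 + S**2) + S = 2*S**2 + S = S + 2*S**2)
(909 + K(-17, -13))/(d(-68, 26) + t(-3)) = (909 - 8*(-17))/(-32*26 - 3*(1 + 2*(-3))) = (909 + 136)/(-832 - 3*(1 - 6)) = 1045/(-832 - 3*(-5)) = 1045/(-832 + 15) = 1045/(-817) = 1045*(-1/817) = -55/43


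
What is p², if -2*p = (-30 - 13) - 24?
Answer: 4489/4 ≈ 1122.3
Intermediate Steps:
p = 67/2 (p = -((-30 - 13) - 24)/2 = -(-43 - 24)/2 = -½*(-67) = 67/2 ≈ 33.500)
p² = (67/2)² = 4489/4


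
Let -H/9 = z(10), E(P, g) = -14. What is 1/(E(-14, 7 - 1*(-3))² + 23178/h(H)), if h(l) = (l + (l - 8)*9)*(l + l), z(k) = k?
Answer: 29160/5719223 ≈ 0.0050986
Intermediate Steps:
H = -90 (H = -9*10 = -90)
h(l) = 2*l*(-72 + 10*l) (h(l) = (l + (-8 + l)*9)*(2*l) = (l + (-72 + 9*l))*(2*l) = (-72 + 10*l)*(2*l) = 2*l*(-72 + 10*l))
1/(E(-14, 7 - 1*(-3))² + 23178/h(H)) = 1/((-14)² + 23178/((4*(-90)*(-36 + 5*(-90))))) = 1/(196 + 23178/((4*(-90)*(-36 - 450)))) = 1/(196 + 23178/((4*(-90)*(-486)))) = 1/(196 + 23178/174960) = 1/(196 + 23178*(1/174960)) = 1/(196 + 3863/29160) = 1/(5719223/29160) = 29160/5719223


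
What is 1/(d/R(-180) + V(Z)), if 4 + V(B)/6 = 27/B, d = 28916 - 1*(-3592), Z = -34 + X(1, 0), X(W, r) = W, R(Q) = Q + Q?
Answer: -110/13113 ≈ -0.0083886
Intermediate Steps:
R(Q) = 2*Q
Z = -33 (Z = -34 + 1 = -33)
d = 32508 (d = 28916 + 3592 = 32508)
V(B) = -24 + 162/B (V(B) = -24 + 6*(27/B) = -24 + 162/B)
1/(d/R(-180) + V(Z)) = 1/(32508/((2*(-180))) + (-24 + 162/(-33))) = 1/(32508/(-360) + (-24 + 162*(-1/33))) = 1/(32508*(-1/360) + (-24 - 54/11)) = 1/(-903/10 - 318/11) = 1/(-13113/110) = -110/13113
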